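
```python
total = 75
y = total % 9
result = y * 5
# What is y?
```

Trace (tracking y):
total = 75  # -> total = 75
y = total % 9  # -> y = 3
result = y * 5  # -> result = 15

Answer: 3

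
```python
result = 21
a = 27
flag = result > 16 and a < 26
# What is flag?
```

Trace (tracking flag):
result = 21  # -> result = 21
a = 27  # -> a = 27
flag = result > 16 and a < 26  # -> flag = False

Answer: False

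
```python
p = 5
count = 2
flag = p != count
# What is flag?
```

Trace (tracking flag):
p = 5  # -> p = 5
count = 2  # -> count = 2
flag = p != count  # -> flag = True

Answer: True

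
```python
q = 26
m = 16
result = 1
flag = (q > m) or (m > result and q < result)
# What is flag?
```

Answer: True

Derivation:
Trace (tracking flag):
q = 26  # -> q = 26
m = 16  # -> m = 16
result = 1  # -> result = 1
flag = q > m or (m > result and q < result)  # -> flag = True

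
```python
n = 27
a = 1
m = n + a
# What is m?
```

Answer: 28

Derivation:
Trace (tracking m):
n = 27  # -> n = 27
a = 1  # -> a = 1
m = n + a  # -> m = 28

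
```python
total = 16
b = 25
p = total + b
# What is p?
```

Answer: 41

Derivation:
Trace (tracking p):
total = 16  # -> total = 16
b = 25  # -> b = 25
p = total + b  # -> p = 41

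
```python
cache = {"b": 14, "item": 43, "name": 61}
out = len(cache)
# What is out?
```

Trace (tracking out):
cache = {'b': 14, 'item': 43, 'name': 61}  # -> cache = {'b': 14, 'item': 43, 'name': 61}
out = len(cache)  # -> out = 3

Answer: 3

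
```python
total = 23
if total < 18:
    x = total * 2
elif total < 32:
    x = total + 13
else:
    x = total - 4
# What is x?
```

Answer: 36

Derivation:
Trace (tracking x):
total = 23  # -> total = 23
if total < 18:  # condition is False
elif total < 32:  # condition is True
    x = total + 13  # -> x = 36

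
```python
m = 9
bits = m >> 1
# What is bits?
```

Trace (tracking bits):
m = 9  # -> m = 9
bits = m >> 1  # -> bits = 4

Answer: 4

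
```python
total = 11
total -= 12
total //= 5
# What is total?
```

Answer: -1

Derivation:
Trace (tracking total):
total = 11  # -> total = 11
total -= 12  # -> total = -1
total //= 5  # -> total = -1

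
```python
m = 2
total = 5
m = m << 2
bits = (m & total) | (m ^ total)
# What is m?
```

Trace (tracking m):
m = 2  # -> m = 2
total = 5  # -> total = 5
m = m << 2  # -> m = 8
bits = m & total | m ^ total  # -> bits = 13

Answer: 8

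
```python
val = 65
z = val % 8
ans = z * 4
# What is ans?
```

Answer: 4

Derivation:
Trace (tracking ans):
val = 65  # -> val = 65
z = val % 8  # -> z = 1
ans = z * 4  # -> ans = 4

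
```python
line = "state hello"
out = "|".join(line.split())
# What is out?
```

Answer: 'state|hello'

Derivation:
Trace (tracking out):
line = 'state hello'  # -> line = 'state hello'
out = '|'.join(line.split())  # -> out = 'state|hello'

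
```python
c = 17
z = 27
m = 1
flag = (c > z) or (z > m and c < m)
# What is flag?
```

Trace (tracking flag):
c = 17  # -> c = 17
z = 27  # -> z = 27
m = 1  # -> m = 1
flag = c > z or (z > m and c < m)  # -> flag = False

Answer: False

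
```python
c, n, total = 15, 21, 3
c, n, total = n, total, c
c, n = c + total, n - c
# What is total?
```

Answer: 15

Derivation:
Trace (tracking total):
c, n, total = (15, 21, 3)  # -> c = 15, n = 21, total = 3
c, n, total = (n, total, c)  # -> c = 21, n = 3, total = 15
c, n = (c + total, n - c)  # -> c = 36, n = -18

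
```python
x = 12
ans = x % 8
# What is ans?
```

Answer: 4

Derivation:
Trace (tracking ans):
x = 12  # -> x = 12
ans = x % 8  # -> ans = 4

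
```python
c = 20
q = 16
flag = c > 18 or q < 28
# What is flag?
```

Trace (tracking flag):
c = 20  # -> c = 20
q = 16  # -> q = 16
flag = c > 18 or q < 28  # -> flag = True

Answer: True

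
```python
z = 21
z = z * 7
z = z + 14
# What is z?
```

Trace (tracking z):
z = 21  # -> z = 21
z = z * 7  # -> z = 147
z = z + 14  # -> z = 161

Answer: 161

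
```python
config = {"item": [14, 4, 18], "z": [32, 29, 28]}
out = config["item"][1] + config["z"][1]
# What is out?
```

Answer: 33

Derivation:
Trace (tracking out):
config = {'item': [14, 4, 18], 'z': [32, 29, 28]}  # -> config = {'item': [14, 4, 18], 'z': [32, 29, 28]}
out = config['item'][1] + config['z'][1]  # -> out = 33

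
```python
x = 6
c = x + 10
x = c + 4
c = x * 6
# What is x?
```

Trace (tracking x):
x = 6  # -> x = 6
c = x + 10  # -> c = 16
x = c + 4  # -> x = 20
c = x * 6  # -> c = 120

Answer: 20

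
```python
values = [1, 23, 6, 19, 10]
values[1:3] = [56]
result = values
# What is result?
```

Answer: [1, 56, 19, 10]

Derivation:
Trace (tracking result):
values = [1, 23, 6, 19, 10]  # -> values = [1, 23, 6, 19, 10]
values[1:3] = [56]  # -> values = [1, 56, 19, 10]
result = values  # -> result = [1, 56, 19, 10]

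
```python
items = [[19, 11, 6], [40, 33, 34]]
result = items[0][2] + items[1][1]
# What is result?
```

Trace (tracking result):
items = [[19, 11, 6], [40, 33, 34]]  # -> items = [[19, 11, 6], [40, 33, 34]]
result = items[0][2] + items[1][1]  # -> result = 39

Answer: 39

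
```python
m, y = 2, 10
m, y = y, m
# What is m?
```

Answer: 10

Derivation:
Trace (tracking m):
m, y = (2, 10)  # -> m = 2, y = 10
m, y = (y, m)  # -> m = 10, y = 2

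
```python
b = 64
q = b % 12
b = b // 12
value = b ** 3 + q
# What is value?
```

Answer: 129

Derivation:
Trace (tracking value):
b = 64  # -> b = 64
q = b % 12  # -> q = 4
b = b // 12  # -> b = 5
value = b ** 3 + q  # -> value = 129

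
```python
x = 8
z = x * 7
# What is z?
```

Trace (tracking z):
x = 8  # -> x = 8
z = x * 7  # -> z = 56

Answer: 56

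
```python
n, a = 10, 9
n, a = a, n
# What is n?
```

Answer: 9

Derivation:
Trace (tracking n):
n, a = (10, 9)  # -> n = 10, a = 9
n, a = (a, n)  # -> n = 9, a = 10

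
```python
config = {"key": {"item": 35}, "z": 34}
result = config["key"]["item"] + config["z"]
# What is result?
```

Answer: 69

Derivation:
Trace (tracking result):
config = {'key': {'item': 35}, 'z': 34}  # -> config = {'key': {'item': 35}, 'z': 34}
result = config['key']['item'] + config['z']  # -> result = 69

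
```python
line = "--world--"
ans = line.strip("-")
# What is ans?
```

Trace (tracking ans):
line = '--world--'  # -> line = '--world--'
ans = line.strip('-')  # -> ans = 'world'

Answer: 'world'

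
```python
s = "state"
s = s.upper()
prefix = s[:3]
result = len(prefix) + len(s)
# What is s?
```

Answer: 'STATE'

Derivation:
Trace (tracking s):
s = 'state'  # -> s = 'state'
s = s.upper()  # -> s = 'STATE'
prefix = s[:3]  # -> prefix = 'STA'
result = len(prefix) + len(s)  # -> result = 8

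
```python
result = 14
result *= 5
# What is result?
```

Trace (tracking result):
result = 14  # -> result = 14
result *= 5  # -> result = 70

Answer: 70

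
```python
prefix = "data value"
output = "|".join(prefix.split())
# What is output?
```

Trace (tracking output):
prefix = 'data value'  # -> prefix = 'data value'
output = '|'.join(prefix.split())  # -> output = 'data|value'

Answer: 'data|value'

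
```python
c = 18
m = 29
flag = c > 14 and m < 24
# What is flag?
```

Answer: False

Derivation:
Trace (tracking flag):
c = 18  # -> c = 18
m = 29  # -> m = 29
flag = c > 14 and m < 24  # -> flag = False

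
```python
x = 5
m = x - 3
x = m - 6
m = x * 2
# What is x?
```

Answer: -4

Derivation:
Trace (tracking x):
x = 5  # -> x = 5
m = x - 3  # -> m = 2
x = m - 6  # -> x = -4
m = x * 2  # -> m = -8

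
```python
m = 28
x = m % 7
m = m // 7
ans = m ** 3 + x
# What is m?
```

Trace (tracking m):
m = 28  # -> m = 28
x = m % 7  # -> x = 0
m = m // 7  # -> m = 4
ans = m ** 3 + x  # -> ans = 64

Answer: 4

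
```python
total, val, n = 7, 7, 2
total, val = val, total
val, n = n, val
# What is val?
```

Trace (tracking val):
total, val, n = (7, 7, 2)  # -> total = 7, val = 7, n = 2
total, val = (val, total)  # -> total = 7, val = 7
val, n = (n, val)  # -> val = 2, n = 7

Answer: 2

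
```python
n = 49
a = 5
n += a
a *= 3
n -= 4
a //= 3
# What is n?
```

Answer: 50

Derivation:
Trace (tracking n):
n = 49  # -> n = 49
a = 5  # -> a = 5
n += a  # -> n = 54
a *= 3  # -> a = 15
n -= 4  # -> n = 50
a //= 3  # -> a = 5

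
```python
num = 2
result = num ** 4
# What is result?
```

Trace (tracking result):
num = 2  # -> num = 2
result = num ** 4  # -> result = 16

Answer: 16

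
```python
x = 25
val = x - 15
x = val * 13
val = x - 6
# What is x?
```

Trace (tracking x):
x = 25  # -> x = 25
val = x - 15  # -> val = 10
x = val * 13  # -> x = 130
val = x - 6  # -> val = 124

Answer: 130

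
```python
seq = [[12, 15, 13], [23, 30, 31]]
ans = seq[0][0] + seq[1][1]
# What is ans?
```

Answer: 42

Derivation:
Trace (tracking ans):
seq = [[12, 15, 13], [23, 30, 31]]  # -> seq = [[12, 15, 13], [23, 30, 31]]
ans = seq[0][0] + seq[1][1]  # -> ans = 42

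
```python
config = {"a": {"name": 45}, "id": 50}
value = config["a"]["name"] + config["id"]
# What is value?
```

Answer: 95

Derivation:
Trace (tracking value):
config = {'a': {'name': 45}, 'id': 50}  # -> config = {'a': {'name': 45}, 'id': 50}
value = config['a']['name'] + config['id']  # -> value = 95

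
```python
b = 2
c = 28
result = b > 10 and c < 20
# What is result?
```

Trace (tracking result):
b = 2  # -> b = 2
c = 28  # -> c = 28
result = b > 10 and c < 20  # -> result = False

Answer: False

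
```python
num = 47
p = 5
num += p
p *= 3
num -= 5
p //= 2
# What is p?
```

Answer: 7

Derivation:
Trace (tracking p):
num = 47  # -> num = 47
p = 5  # -> p = 5
num += p  # -> num = 52
p *= 3  # -> p = 15
num -= 5  # -> num = 47
p //= 2  # -> p = 7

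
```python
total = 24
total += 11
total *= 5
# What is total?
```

Answer: 175

Derivation:
Trace (tracking total):
total = 24  # -> total = 24
total += 11  # -> total = 35
total *= 5  # -> total = 175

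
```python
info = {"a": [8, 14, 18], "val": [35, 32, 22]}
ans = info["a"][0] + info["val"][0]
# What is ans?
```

Answer: 43

Derivation:
Trace (tracking ans):
info = {'a': [8, 14, 18], 'val': [35, 32, 22]}  # -> info = {'a': [8, 14, 18], 'val': [35, 32, 22]}
ans = info['a'][0] + info['val'][0]  # -> ans = 43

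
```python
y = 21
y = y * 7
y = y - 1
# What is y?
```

Trace (tracking y):
y = 21  # -> y = 21
y = y * 7  # -> y = 147
y = y - 1  # -> y = 146

Answer: 146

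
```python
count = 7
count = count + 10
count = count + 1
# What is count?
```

Trace (tracking count):
count = 7  # -> count = 7
count = count + 10  # -> count = 17
count = count + 1  # -> count = 18

Answer: 18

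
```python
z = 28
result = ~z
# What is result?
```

Answer: -29

Derivation:
Trace (tracking result):
z = 28  # -> z = 28
result = ~z  # -> result = -29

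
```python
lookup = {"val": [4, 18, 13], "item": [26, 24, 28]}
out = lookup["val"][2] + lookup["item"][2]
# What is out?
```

Answer: 41

Derivation:
Trace (tracking out):
lookup = {'val': [4, 18, 13], 'item': [26, 24, 28]}  # -> lookup = {'val': [4, 18, 13], 'item': [26, 24, 28]}
out = lookup['val'][2] + lookup['item'][2]  # -> out = 41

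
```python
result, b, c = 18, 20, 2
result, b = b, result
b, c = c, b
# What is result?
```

Answer: 20

Derivation:
Trace (tracking result):
result, b, c = (18, 20, 2)  # -> result = 18, b = 20, c = 2
result, b = (b, result)  # -> result = 20, b = 18
b, c = (c, b)  # -> b = 2, c = 18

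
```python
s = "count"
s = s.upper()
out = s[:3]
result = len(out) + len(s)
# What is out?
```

Trace (tracking out):
s = 'count'  # -> s = 'count'
s = s.upper()  # -> s = 'COUNT'
out = s[:3]  # -> out = 'COU'
result = len(out) + len(s)  # -> result = 8

Answer: 'COU'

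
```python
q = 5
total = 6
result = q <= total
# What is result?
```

Trace (tracking result):
q = 5  # -> q = 5
total = 6  # -> total = 6
result = q <= total  # -> result = True

Answer: True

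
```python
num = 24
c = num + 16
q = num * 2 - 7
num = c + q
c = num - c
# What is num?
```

Answer: 81

Derivation:
Trace (tracking num):
num = 24  # -> num = 24
c = num + 16  # -> c = 40
q = num * 2 - 7  # -> q = 41
num = c + q  # -> num = 81
c = num - c  # -> c = 41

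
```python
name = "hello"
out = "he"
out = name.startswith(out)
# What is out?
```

Trace (tracking out):
name = 'hello'  # -> name = 'hello'
out = 'he'  # -> out = 'he'
out = name.startswith(out)  # -> out = True

Answer: True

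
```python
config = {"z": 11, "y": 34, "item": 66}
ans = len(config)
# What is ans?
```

Trace (tracking ans):
config = {'z': 11, 'y': 34, 'item': 66}  # -> config = {'z': 11, 'y': 34, 'item': 66}
ans = len(config)  # -> ans = 3

Answer: 3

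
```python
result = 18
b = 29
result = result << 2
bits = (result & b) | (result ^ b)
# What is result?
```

Answer: 72

Derivation:
Trace (tracking result):
result = 18  # -> result = 18
b = 29  # -> b = 29
result = result << 2  # -> result = 72
bits = result & b | result ^ b  # -> bits = 93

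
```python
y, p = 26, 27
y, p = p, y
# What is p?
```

Answer: 26

Derivation:
Trace (tracking p):
y, p = (26, 27)  # -> y = 26, p = 27
y, p = (p, y)  # -> y = 27, p = 26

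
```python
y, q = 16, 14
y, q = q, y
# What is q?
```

Answer: 16

Derivation:
Trace (tracking q):
y, q = (16, 14)  # -> y = 16, q = 14
y, q = (q, y)  # -> y = 14, q = 16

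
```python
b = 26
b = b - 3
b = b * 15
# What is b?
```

Trace (tracking b):
b = 26  # -> b = 26
b = b - 3  # -> b = 23
b = b * 15  # -> b = 345

Answer: 345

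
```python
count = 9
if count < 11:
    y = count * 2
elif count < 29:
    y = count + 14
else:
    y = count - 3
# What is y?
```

Answer: 18

Derivation:
Trace (tracking y):
count = 9  # -> count = 9
if count < 11:  # condition is True
    y = count * 2  # -> y = 18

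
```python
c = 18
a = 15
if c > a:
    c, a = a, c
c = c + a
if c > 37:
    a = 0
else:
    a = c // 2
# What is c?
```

Trace (tracking c):
c = 18  # -> c = 18
a = 15  # -> a = 15
if c > a:  # condition is True
    c, a = (a, c)  # -> c = 15, a = 18
c = c + a  # -> c = 33
if c > 37:  # condition is False
else:
    a = c // 2  # -> a = 16

Answer: 33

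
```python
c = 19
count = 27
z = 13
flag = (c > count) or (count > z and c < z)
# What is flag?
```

Trace (tracking flag):
c = 19  # -> c = 19
count = 27  # -> count = 27
z = 13  # -> z = 13
flag = c > count or (count > z and c < z)  # -> flag = False

Answer: False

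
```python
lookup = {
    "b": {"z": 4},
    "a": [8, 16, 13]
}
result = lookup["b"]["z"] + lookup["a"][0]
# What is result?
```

Answer: 12

Derivation:
Trace (tracking result):
lookup = {'b': {'z': 4}, 'a': [8, 16, 13]}  # -> lookup = {'b': {'z': 4}, 'a': [8, 16, 13]}
result = lookup['b']['z'] + lookup['a'][0]  # -> result = 12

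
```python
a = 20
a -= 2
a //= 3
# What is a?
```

Answer: 6

Derivation:
Trace (tracking a):
a = 20  # -> a = 20
a -= 2  # -> a = 18
a //= 3  # -> a = 6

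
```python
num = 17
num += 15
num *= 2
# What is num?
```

Answer: 64

Derivation:
Trace (tracking num):
num = 17  # -> num = 17
num += 15  # -> num = 32
num *= 2  # -> num = 64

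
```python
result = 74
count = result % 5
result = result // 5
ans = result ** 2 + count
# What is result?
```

Answer: 14

Derivation:
Trace (tracking result):
result = 74  # -> result = 74
count = result % 5  # -> count = 4
result = result // 5  # -> result = 14
ans = result ** 2 + count  # -> ans = 200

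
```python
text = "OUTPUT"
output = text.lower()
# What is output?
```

Answer: 'output'

Derivation:
Trace (tracking output):
text = 'OUTPUT'  # -> text = 'OUTPUT'
output = text.lower()  # -> output = 'output'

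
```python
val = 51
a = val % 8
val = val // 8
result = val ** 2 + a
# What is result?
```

Answer: 39

Derivation:
Trace (tracking result):
val = 51  # -> val = 51
a = val % 8  # -> a = 3
val = val // 8  # -> val = 6
result = val ** 2 + a  # -> result = 39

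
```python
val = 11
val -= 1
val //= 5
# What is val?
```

Trace (tracking val):
val = 11  # -> val = 11
val -= 1  # -> val = 10
val //= 5  # -> val = 2

Answer: 2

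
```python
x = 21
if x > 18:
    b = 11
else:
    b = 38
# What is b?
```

Answer: 11

Derivation:
Trace (tracking b):
x = 21  # -> x = 21
if x > 18:  # condition is True
    b = 11  # -> b = 11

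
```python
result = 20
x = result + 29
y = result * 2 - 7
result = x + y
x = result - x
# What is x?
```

Answer: 33

Derivation:
Trace (tracking x):
result = 20  # -> result = 20
x = result + 29  # -> x = 49
y = result * 2 - 7  # -> y = 33
result = x + y  # -> result = 82
x = result - x  # -> x = 33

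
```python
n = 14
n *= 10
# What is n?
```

Answer: 140

Derivation:
Trace (tracking n):
n = 14  # -> n = 14
n *= 10  # -> n = 140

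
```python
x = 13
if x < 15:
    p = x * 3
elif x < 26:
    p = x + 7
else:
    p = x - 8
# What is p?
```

Trace (tracking p):
x = 13  # -> x = 13
if x < 15:  # condition is True
    p = x * 3  # -> p = 39

Answer: 39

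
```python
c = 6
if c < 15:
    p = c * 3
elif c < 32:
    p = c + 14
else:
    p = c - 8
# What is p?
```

Trace (tracking p):
c = 6  # -> c = 6
if c < 15:  # condition is True
    p = c * 3  # -> p = 18

Answer: 18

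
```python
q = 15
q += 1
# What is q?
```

Answer: 16

Derivation:
Trace (tracking q):
q = 15  # -> q = 15
q += 1  # -> q = 16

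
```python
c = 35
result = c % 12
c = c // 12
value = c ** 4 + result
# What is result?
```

Answer: 11

Derivation:
Trace (tracking result):
c = 35  # -> c = 35
result = c % 12  # -> result = 11
c = c // 12  # -> c = 2
value = c ** 4 + result  # -> value = 27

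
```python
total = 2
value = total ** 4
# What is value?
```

Answer: 16

Derivation:
Trace (tracking value):
total = 2  # -> total = 2
value = total ** 4  # -> value = 16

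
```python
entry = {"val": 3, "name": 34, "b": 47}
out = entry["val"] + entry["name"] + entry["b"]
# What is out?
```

Trace (tracking out):
entry = {'val': 3, 'name': 34, 'b': 47}  # -> entry = {'val': 3, 'name': 34, 'b': 47}
out = entry['val'] + entry['name'] + entry['b']  # -> out = 84

Answer: 84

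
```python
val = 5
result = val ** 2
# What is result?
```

Trace (tracking result):
val = 5  # -> val = 5
result = val ** 2  # -> result = 25

Answer: 25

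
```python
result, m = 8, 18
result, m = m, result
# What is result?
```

Answer: 18

Derivation:
Trace (tracking result):
result, m = (8, 18)  # -> result = 8, m = 18
result, m = (m, result)  # -> result = 18, m = 8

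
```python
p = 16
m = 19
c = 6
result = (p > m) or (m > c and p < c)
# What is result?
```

Trace (tracking result):
p = 16  # -> p = 16
m = 19  # -> m = 19
c = 6  # -> c = 6
result = p > m or (m > c and p < c)  # -> result = False

Answer: False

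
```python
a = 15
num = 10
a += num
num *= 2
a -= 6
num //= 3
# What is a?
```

Answer: 19

Derivation:
Trace (tracking a):
a = 15  # -> a = 15
num = 10  # -> num = 10
a += num  # -> a = 25
num *= 2  # -> num = 20
a -= 6  # -> a = 19
num //= 3  # -> num = 6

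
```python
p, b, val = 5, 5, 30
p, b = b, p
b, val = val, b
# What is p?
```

Answer: 5

Derivation:
Trace (tracking p):
p, b, val = (5, 5, 30)  # -> p = 5, b = 5, val = 30
p, b = (b, p)  # -> p = 5, b = 5
b, val = (val, b)  # -> b = 30, val = 5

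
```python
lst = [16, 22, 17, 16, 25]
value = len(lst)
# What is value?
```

Trace (tracking value):
lst = [16, 22, 17, 16, 25]  # -> lst = [16, 22, 17, 16, 25]
value = len(lst)  # -> value = 5

Answer: 5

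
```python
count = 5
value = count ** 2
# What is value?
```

Trace (tracking value):
count = 5  # -> count = 5
value = count ** 2  # -> value = 25

Answer: 25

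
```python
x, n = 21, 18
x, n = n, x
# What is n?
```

Trace (tracking n):
x, n = (21, 18)  # -> x = 21, n = 18
x, n = (n, x)  # -> x = 18, n = 21

Answer: 21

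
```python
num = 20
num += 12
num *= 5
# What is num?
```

Answer: 160

Derivation:
Trace (tracking num):
num = 20  # -> num = 20
num += 12  # -> num = 32
num *= 5  # -> num = 160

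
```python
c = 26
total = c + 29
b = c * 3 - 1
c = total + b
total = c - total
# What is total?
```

Trace (tracking total):
c = 26  # -> c = 26
total = c + 29  # -> total = 55
b = c * 3 - 1  # -> b = 77
c = total + b  # -> c = 132
total = c - total  # -> total = 77

Answer: 77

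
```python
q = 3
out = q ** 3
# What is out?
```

Answer: 27

Derivation:
Trace (tracking out):
q = 3  # -> q = 3
out = q ** 3  # -> out = 27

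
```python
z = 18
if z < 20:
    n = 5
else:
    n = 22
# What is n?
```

Answer: 5

Derivation:
Trace (tracking n):
z = 18  # -> z = 18
if z < 20:  # condition is True
    n = 5  # -> n = 5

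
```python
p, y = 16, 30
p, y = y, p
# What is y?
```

Trace (tracking y):
p, y = (16, 30)  # -> p = 16, y = 30
p, y = (y, p)  # -> p = 30, y = 16

Answer: 16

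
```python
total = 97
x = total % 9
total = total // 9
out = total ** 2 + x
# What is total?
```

Trace (tracking total):
total = 97  # -> total = 97
x = total % 9  # -> x = 7
total = total // 9  # -> total = 10
out = total ** 2 + x  # -> out = 107

Answer: 10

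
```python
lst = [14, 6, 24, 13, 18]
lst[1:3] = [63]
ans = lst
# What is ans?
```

Trace (tracking ans):
lst = [14, 6, 24, 13, 18]  # -> lst = [14, 6, 24, 13, 18]
lst[1:3] = [63]  # -> lst = [14, 63, 13, 18]
ans = lst  # -> ans = [14, 63, 13, 18]

Answer: [14, 63, 13, 18]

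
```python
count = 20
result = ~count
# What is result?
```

Trace (tracking result):
count = 20  # -> count = 20
result = ~count  # -> result = -21

Answer: -21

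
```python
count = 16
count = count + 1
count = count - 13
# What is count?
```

Trace (tracking count):
count = 16  # -> count = 16
count = count + 1  # -> count = 17
count = count - 13  # -> count = 4

Answer: 4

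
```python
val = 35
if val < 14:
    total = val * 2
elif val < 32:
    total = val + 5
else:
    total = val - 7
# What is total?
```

Answer: 28

Derivation:
Trace (tracking total):
val = 35  # -> val = 35
if val < 14:  # condition is False
elif val < 32:  # condition is False
else:
    total = val - 7  # -> total = 28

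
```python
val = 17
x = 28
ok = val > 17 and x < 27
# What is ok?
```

Trace (tracking ok):
val = 17  # -> val = 17
x = 28  # -> x = 28
ok = val > 17 and x < 27  # -> ok = False

Answer: False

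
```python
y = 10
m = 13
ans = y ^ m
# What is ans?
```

Answer: 7

Derivation:
Trace (tracking ans):
y = 10  # -> y = 10
m = 13  # -> m = 13
ans = y ^ m  # -> ans = 7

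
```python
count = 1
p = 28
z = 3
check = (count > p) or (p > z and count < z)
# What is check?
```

Trace (tracking check):
count = 1  # -> count = 1
p = 28  # -> p = 28
z = 3  # -> z = 3
check = count > p or (p > z and count < z)  # -> check = True

Answer: True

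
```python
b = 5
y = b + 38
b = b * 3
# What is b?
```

Answer: 15

Derivation:
Trace (tracking b):
b = 5  # -> b = 5
y = b + 38  # -> y = 43
b = b * 3  # -> b = 15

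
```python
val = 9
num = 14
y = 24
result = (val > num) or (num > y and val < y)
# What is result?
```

Answer: False

Derivation:
Trace (tracking result):
val = 9  # -> val = 9
num = 14  # -> num = 14
y = 24  # -> y = 24
result = val > num or (num > y and val < y)  # -> result = False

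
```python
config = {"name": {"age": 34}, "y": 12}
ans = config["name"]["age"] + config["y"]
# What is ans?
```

Answer: 46

Derivation:
Trace (tracking ans):
config = {'name': {'age': 34}, 'y': 12}  # -> config = {'name': {'age': 34}, 'y': 12}
ans = config['name']['age'] + config['y']  # -> ans = 46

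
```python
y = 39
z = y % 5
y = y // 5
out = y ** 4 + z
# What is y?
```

Trace (tracking y):
y = 39  # -> y = 39
z = y % 5  # -> z = 4
y = y // 5  # -> y = 7
out = y ** 4 + z  # -> out = 2405

Answer: 7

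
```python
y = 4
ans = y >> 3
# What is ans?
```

Trace (tracking ans):
y = 4  # -> y = 4
ans = y >> 3  # -> ans = 0

Answer: 0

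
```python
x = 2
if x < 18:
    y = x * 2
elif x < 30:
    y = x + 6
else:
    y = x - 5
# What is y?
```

Answer: 4

Derivation:
Trace (tracking y):
x = 2  # -> x = 2
if x < 18:  # condition is True
    y = x * 2  # -> y = 4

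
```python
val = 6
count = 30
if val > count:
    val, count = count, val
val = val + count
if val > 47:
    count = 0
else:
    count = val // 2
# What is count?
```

Answer: 18

Derivation:
Trace (tracking count):
val = 6  # -> val = 6
count = 30  # -> count = 30
if val > count:  # condition is False
val = val + count  # -> val = 36
if val > 47:  # condition is False
else:
    count = val // 2  # -> count = 18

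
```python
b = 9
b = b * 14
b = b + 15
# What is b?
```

Answer: 141

Derivation:
Trace (tracking b):
b = 9  # -> b = 9
b = b * 14  # -> b = 126
b = b + 15  # -> b = 141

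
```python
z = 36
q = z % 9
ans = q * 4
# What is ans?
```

Trace (tracking ans):
z = 36  # -> z = 36
q = z % 9  # -> q = 0
ans = q * 4  # -> ans = 0

Answer: 0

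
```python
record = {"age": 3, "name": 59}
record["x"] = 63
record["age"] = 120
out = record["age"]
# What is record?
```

Trace (tracking record):
record = {'age': 3, 'name': 59}  # -> record = {'age': 3, 'name': 59}
record['x'] = 63  # -> record = {'age': 3, 'name': 59, 'x': 63}
record['age'] = 120  # -> record = {'age': 120, 'name': 59, 'x': 63}
out = record['age']  # -> out = 120

Answer: {'age': 120, 'name': 59, 'x': 63}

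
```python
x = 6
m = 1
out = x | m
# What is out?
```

Trace (tracking out):
x = 6  # -> x = 6
m = 1  # -> m = 1
out = x | m  # -> out = 7

Answer: 7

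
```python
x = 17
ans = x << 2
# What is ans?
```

Answer: 68

Derivation:
Trace (tracking ans):
x = 17  # -> x = 17
ans = x << 2  # -> ans = 68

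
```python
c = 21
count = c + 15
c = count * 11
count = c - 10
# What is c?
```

Answer: 396

Derivation:
Trace (tracking c):
c = 21  # -> c = 21
count = c + 15  # -> count = 36
c = count * 11  # -> c = 396
count = c - 10  # -> count = 386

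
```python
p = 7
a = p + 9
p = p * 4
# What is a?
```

Trace (tracking a):
p = 7  # -> p = 7
a = p + 9  # -> a = 16
p = p * 4  # -> p = 28

Answer: 16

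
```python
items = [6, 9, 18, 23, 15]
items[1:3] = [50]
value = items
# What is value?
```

Answer: [6, 50, 23, 15]

Derivation:
Trace (tracking value):
items = [6, 9, 18, 23, 15]  # -> items = [6, 9, 18, 23, 15]
items[1:3] = [50]  # -> items = [6, 50, 23, 15]
value = items  # -> value = [6, 50, 23, 15]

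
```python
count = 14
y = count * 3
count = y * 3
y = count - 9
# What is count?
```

Answer: 126

Derivation:
Trace (tracking count):
count = 14  # -> count = 14
y = count * 3  # -> y = 42
count = y * 3  # -> count = 126
y = count - 9  # -> y = 117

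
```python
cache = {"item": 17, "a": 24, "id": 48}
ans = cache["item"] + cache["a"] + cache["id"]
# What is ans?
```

Trace (tracking ans):
cache = {'item': 17, 'a': 24, 'id': 48}  # -> cache = {'item': 17, 'a': 24, 'id': 48}
ans = cache['item'] + cache['a'] + cache['id']  # -> ans = 89

Answer: 89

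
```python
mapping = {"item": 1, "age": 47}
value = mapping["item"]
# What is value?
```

Answer: 1

Derivation:
Trace (tracking value):
mapping = {'item': 1, 'age': 47}  # -> mapping = {'item': 1, 'age': 47}
value = mapping['item']  # -> value = 1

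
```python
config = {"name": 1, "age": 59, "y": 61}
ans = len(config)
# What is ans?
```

Answer: 3

Derivation:
Trace (tracking ans):
config = {'name': 1, 'age': 59, 'y': 61}  # -> config = {'name': 1, 'age': 59, 'y': 61}
ans = len(config)  # -> ans = 3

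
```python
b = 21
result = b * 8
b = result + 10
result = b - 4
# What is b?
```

Trace (tracking b):
b = 21  # -> b = 21
result = b * 8  # -> result = 168
b = result + 10  # -> b = 178
result = b - 4  # -> result = 174

Answer: 178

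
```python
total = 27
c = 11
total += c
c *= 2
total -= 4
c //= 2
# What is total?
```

Trace (tracking total):
total = 27  # -> total = 27
c = 11  # -> c = 11
total += c  # -> total = 38
c *= 2  # -> c = 22
total -= 4  # -> total = 34
c //= 2  # -> c = 11

Answer: 34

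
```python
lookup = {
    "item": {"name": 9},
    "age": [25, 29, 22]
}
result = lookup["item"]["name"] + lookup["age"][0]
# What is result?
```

Answer: 34

Derivation:
Trace (tracking result):
lookup = {'item': {'name': 9}, 'age': [25, 29, 22]}  # -> lookup = {'item': {'name': 9}, 'age': [25, 29, 22]}
result = lookup['item']['name'] + lookup['age'][0]  # -> result = 34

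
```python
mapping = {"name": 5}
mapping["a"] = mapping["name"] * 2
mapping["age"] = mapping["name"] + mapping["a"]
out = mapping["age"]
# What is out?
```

Answer: 15

Derivation:
Trace (tracking out):
mapping = {'name': 5}  # -> mapping = {'name': 5}
mapping['a'] = mapping['name'] * 2  # -> mapping = {'name': 5, 'a': 10}
mapping['age'] = mapping['name'] + mapping['a']  # -> mapping = {'name': 5, 'a': 10, 'age': 15}
out = mapping['age']  # -> out = 15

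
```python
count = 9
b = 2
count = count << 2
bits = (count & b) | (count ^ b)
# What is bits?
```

Answer: 38

Derivation:
Trace (tracking bits):
count = 9  # -> count = 9
b = 2  # -> b = 2
count = count << 2  # -> count = 36
bits = count & b | count ^ b  # -> bits = 38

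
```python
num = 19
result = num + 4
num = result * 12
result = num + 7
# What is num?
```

Answer: 276

Derivation:
Trace (tracking num):
num = 19  # -> num = 19
result = num + 4  # -> result = 23
num = result * 12  # -> num = 276
result = num + 7  # -> result = 283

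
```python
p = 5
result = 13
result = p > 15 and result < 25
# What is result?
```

Trace (tracking result):
p = 5  # -> p = 5
result = 13  # -> result = 13
result = p > 15 and result < 25  # -> result = False

Answer: False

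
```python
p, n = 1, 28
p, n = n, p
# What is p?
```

Trace (tracking p):
p, n = (1, 28)  # -> p = 1, n = 28
p, n = (n, p)  # -> p = 28, n = 1

Answer: 28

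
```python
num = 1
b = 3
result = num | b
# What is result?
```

Trace (tracking result):
num = 1  # -> num = 1
b = 3  # -> b = 3
result = num | b  # -> result = 3

Answer: 3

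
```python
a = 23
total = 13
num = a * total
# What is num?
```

Trace (tracking num):
a = 23  # -> a = 23
total = 13  # -> total = 13
num = a * total  # -> num = 299

Answer: 299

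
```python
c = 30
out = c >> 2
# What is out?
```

Trace (tracking out):
c = 30  # -> c = 30
out = c >> 2  # -> out = 7

Answer: 7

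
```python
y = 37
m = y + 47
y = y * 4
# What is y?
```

Answer: 148

Derivation:
Trace (tracking y):
y = 37  # -> y = 37
m = y + 47  # -> m = 84
y = y * 4  # -> y = 148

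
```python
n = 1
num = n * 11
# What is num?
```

Trace (tracking num):
n = 1  # -> n = 1
num = n * 11  # -> num = 11

Answer: 11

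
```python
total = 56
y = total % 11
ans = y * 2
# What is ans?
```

Answer: 2

Derivation:
Trace (tracking ans):
total = 56  # -> total = 56
y = total % 11  # -> y = 1
ans = y * 2  # -> ans = 2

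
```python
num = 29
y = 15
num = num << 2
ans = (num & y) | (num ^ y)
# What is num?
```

Trace (tracking num):
num = 29  # -> num = 29
y = 15  # -> y = 15
num = num << 2  # -> num = 116
ans = num & y | num ^ y  # -> ans = 127

Answer: 116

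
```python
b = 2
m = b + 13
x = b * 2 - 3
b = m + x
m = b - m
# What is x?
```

Answer: 1

Derivation:
Trace (tracking x):
b = 2  # -> b = 2
m = b + 13  # -> m = 15
x = b * 2 - 3  # -> x = 1
b = m + x  # -> b = 16
m = b - m  # -> m = 1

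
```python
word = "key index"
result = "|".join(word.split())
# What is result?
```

Answer: 'key|index'

Derivation:
Trace (tracking result):
word = 'key index'  # -> word = 'key index'
result = '|'.join(word.split())  # -> result = 'key|index'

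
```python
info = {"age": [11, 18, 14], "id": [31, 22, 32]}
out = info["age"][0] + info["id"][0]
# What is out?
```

Trace (tracking out):
info = {'age': [11, 18, 14], 'id': [31, 22, 32]}  # -> info = {'age': [11, 18, 14], 'id': [31, 22, 32]}
out = info['age'][0] + info['id'][0]  # -> out = 42

Answer: 42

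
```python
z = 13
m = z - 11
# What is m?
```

Answer: 2

Derivation:
Trace (tracking m):
z = 13  # -> z = 13
m = z - 11  # -> m = 2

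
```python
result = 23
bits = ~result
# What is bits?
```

Trace (tracking bits):
result = 23  # -> result = 23
bits = ~result  # -> bits = -24

Answer: -24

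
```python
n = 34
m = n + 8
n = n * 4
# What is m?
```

Answer: 42

Derivation:
Trace (tracking m):
n = 34  # -> n = 34
m = n + 8  # -> m = 42
n = n * 4  # -> n = 136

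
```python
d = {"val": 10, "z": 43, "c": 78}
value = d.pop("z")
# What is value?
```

Answer: 43

Derivation:
Trace (tracking value):
d = {'val': 10, 'z': 43, 'c': 78}  # -> d = {'val': 10, 'z': 43, 'c': 78}
value = d.pop('z')  # -> value = 43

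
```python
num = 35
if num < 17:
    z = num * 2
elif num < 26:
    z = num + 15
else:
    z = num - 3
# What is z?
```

Trace (tracking z):
num = 35  # -> num = 35
if num < 17:  # condition is False
elif num < 26:  # condition is False
else:
    z = num - 3  # -> z = 32

Answer: 32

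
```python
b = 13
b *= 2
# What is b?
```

Answer: 26

Derivation:
Trace (tracking b):
b = 13  # -> b = 13
b *= 2  # -> b = 26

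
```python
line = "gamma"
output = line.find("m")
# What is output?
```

Answer: 2

Derivation:
Trace (tracking output):
line = 'gamma'  # -> line = 'gamma'
output = line.find('m')  # -> output = 2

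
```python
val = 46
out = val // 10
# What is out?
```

Trace (tracking out):
val = 46  # -> val = 46
out = val // 10  # -> out = 4

Answer: 4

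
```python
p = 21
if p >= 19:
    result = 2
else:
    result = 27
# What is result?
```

Answer: 2

Derivation:
Trace (tracking result):
p = 21  # -> p = 21
if p >= 19:  # condition is True
    result = 2  # -> result = 2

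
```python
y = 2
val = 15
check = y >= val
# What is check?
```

Trace (tracking check):
y = 2  # -> y = 2
val = 15  # -> val = 15
check = y >= val  # -> check = False

Answer: False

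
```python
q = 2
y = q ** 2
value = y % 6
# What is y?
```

Answer: 4

Derivation:
Trace (tracking y):
q = 2  # -> q = 2
y = q ** 2  # -> y = 4
value = y % 6  # -> value = 4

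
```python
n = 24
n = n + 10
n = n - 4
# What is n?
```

Answer: 30

Derivation:
Trace (tracking n):
n = 24  # -> n = 24
n = n + 10  # -> n = 34
n = n - 4  # -> n = 30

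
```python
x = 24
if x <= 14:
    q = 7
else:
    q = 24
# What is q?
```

Trace (tracking q):
x = 24  # -> x = 24
if x <= 14:  # condition is False
else:
    q = 24  # -> q = 24

Answer: 24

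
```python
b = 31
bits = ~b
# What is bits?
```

Answer: -32

Derivation:
Trace (tracking bits):
b = 31  # -> b = 31
bits = ~b  # -> bits = -32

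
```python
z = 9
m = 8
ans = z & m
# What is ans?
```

Trace (tracking ans):
z = 9  # -> z = 9
m = 8  # -> m = 8
ans = z & m  # -> ans = 8

Answer: 8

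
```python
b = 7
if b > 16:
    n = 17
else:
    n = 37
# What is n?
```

Answer: 37

Derivation:
Trace (tracking n):
b = 7  # -> b = 7
if b > 16:  # condition is False
else:
    n = 37  # -> n = 37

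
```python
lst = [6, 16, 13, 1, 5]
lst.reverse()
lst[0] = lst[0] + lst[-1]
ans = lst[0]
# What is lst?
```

Trace (tracking lst):
lst = [6, 16, 13, 1, 5]  # -> lst = [6, 16, 13, 1, 5]
lst.reverse()  # -> lst = [5, 1, 13, 16, 6]
lst[0] = lst[0] + lst[-1]  # -> lst = [11, 1, 13, 16, 6]
ans = lst[0]  # -> ans = 11

Answer: [11, 1, 13, 16, 6]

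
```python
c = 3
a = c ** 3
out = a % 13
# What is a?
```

Trace (tracking a):
c = 3  # -> c = 3
a = c ** 3  # -> a = 27
out = a % 13  # -> out = 1

Answer: 27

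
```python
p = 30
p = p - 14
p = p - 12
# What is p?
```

Trace (tracking p):
p = 30  # -> p = 30
p = p - 14  # -> p = 16
p = p - 12  # -> p = 4

Answer: 4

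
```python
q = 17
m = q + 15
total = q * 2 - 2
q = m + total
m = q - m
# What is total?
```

Trace (tracking total):
q = 17  # -> q = 17
m = q + 15  # -> m = 32
total = q * 2 - 2  # -> total = 32
q = m + total  # -> q = 64
m = q - m  # -> m = 32

Answer: 32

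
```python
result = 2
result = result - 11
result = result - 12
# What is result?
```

Trace (tracking result):
result = 2  # -> result = 2
result = result - 11  # -> result = -9
result = result - 12  # -> result = -21

Answer: -21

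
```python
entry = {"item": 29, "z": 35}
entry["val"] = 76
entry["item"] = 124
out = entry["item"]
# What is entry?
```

Answer: {'item': 124, 'z': 35, 'val': 76}

Derivation:
Trace (tracking entry):
entry = {'item': 29, 'z': 35}  # -> entry = {'item': 29, 'z': 35}
entry['val'] = 76  # -> entry = {'item': 29, 'z': 35, 'val': 76}
entry['item'] = 124  # -> entry = {'item': 124, 'z': 35, 'val': 76}
out = entry['item']  # -> out = 124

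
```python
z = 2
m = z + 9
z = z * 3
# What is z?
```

Answer: 6

Derivation:
Trace (tracking z):
z = 2  # -> z = 2
m = z + 9  # -> m = 11
z = z * 3  # -> z = 6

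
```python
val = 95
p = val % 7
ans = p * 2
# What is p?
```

Trace (tracking p):
val = 95  # -> val = 95
p = val % 7  # -> p = 4
ans = p * 2  # -> ans = 8

Answer: 4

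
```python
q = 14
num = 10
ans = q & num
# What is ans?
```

Answer: 10

Derivation:
Trace (tracking ans):
q = 14  # -> q = 14
num = 10  # -> num = 10
ans = q & num  # -> ans = 10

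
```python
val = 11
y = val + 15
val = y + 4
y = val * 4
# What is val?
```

Trace (tracking val):
val = 11  # -> val = 11
y = val + 15  # -> y = 26
val = y + 4  # -> val = 30
y = val * 4  # -> y = 120

Answer: 30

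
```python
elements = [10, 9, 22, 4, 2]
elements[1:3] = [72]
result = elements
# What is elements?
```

Trace (tracking elements):
elements = [10, 9, 22, 4, 2]  # -> elements = [10, 9, 22, 4, 2]
elements[1:3] = [72]  # -> elements = [10, 72, 4, 2]
result = elements  # -> result = [10, 72, 4, 2]

Answer: [10, 72, 4, 2]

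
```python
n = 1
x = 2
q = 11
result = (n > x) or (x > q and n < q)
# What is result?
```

Answer: False

Derivation:
Trace (tracking result):
n = 1  # -> n = 1
x = 2  # -> x = 2
q = 11  # -> q = 11
result = n > x or (x > q and n < q)  # -> result = False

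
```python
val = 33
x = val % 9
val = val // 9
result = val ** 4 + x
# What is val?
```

Trace (tracking val):
val = 33  # -> val = 33
x = val % 9  # -> x = 6
val = val // 9  # -> val = 3
result = val ** 4 + x  # -> result = 87

Answer: 3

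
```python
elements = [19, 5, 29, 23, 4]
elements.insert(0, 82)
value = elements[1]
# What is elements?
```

Trace (tracking elements):
elements = [19, 5, 29, 23, 4]  # -> elements = [19, 5, 29, 23, 4]
elements.insert(0, 82)  # -> elements = [82, 19, 5, 29, 23, 4]
value = elements[1]  # -> value = 19

Answer: [82, 19, 5, 29, 23, 4]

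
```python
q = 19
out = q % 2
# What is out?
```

Trace (tracking out):
q = 19  # -> q = 19
out = q % 2  # -> out = 1

Answer: 1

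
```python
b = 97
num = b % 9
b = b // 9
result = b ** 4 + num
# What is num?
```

Trace (tracking num):
b = 97  # -> b = 97
num = b % 9  # -> num = 7
b = b // 9  # -> b = 10
result = b ** 4 + num  # -> result = 10007

Answer: 7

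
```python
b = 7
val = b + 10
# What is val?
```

Answer: 17

Derivation:
Trace (tracking val):
b = 7  # -> b = 7
val = b + 10  # -> val = 17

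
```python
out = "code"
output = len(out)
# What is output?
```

Answer: 4

Derivation:
Trace (tracking output):
out = 'code'  # -> out = 'code'
output = len(out)  # -> output = 4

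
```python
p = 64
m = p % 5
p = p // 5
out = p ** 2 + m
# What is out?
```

Answer: 148

Derivation:
Trace (tracking out):
p = 64  # -> p = 64
m = p % 5  # -> m = 4
p = p // 5  # -> p = 12
out = p ** 2 + m  # -> out = 148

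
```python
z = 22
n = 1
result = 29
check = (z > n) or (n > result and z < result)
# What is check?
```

Answer: True

Derivation:
Trace (tracking check):
z = 22  # -> z = 22
n = 1  # -> n = 1
result = 29  # -> result = 29
check = z > n or (n > result and z < result)  # -> check = True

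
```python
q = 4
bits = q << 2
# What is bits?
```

Trace (tracking bits):
q = 4  # -> q = 4
bits = q << 2  # -> bits = 16

Answer: 16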